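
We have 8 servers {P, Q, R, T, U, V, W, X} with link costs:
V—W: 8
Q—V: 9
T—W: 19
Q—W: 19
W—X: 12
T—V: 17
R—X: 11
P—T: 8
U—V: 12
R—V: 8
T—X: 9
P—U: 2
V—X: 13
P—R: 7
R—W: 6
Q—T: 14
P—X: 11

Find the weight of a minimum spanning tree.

49

Sort edges by weight, then run Kruskal:
P—U (2): add — endpoints in different components.
R—W (6): add — endpoints in different components.
P—R (7): add — endpoints in different components.
P—T (8): add — endpoints in different components.
R—V (8): add — endpoints in different components.
V—W (8): skip — W and V already connected.
Q—V (9): add — endpoints in different components.
T—X (9): add — endpoints in different components.
MST edges: P—U, R—W, P—R, P—T, R—V, Q—V, T—X; total weight 2+6+7+8+8+9+9 = 49.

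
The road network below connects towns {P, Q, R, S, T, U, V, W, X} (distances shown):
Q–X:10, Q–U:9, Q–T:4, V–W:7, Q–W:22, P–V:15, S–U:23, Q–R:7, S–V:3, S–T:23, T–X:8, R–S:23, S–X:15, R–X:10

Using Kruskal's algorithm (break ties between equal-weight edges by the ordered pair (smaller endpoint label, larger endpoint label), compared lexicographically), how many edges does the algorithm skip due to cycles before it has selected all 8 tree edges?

2

Sort edges by weight, then run Kruskal:
S–V (3): add — endpoints in different components.
Q–T (4): add — endpoints in different components.
Q–R (7): add — endpoints in different components.
V–W (7): add — endpoints in different components.
T–X (8): add — endpoints in different components.
Q–U (9): add — endpoints in different components.
Q–X (10): skip — Q and X already connected.
R–X (10): skip — R and X already connected.
P–V (15): add — endpoints in different components.
S–X (15): add — endpoints in different components.
Edges rejected before the tree was complete: 2.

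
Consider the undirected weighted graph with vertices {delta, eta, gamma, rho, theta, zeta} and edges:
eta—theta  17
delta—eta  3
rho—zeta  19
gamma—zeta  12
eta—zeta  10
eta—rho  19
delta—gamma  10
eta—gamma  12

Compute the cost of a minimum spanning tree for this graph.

Kruskal: consider edges lightest-first.
delta—eta (3): add — endpoints in different components.
delta—gamma (10): add — endpoints in different components.
eta—zeta (10): add — endpoints in different components.
eta—gamma (12): skip — eta and gamma already connected.
gamma—zeta (12): skip — zeta and gamma already connected.
eta—theta (17): add — endpoints in different components.
eta—rho (19): add — endpoints in different components.
MST edges: delta—eta, delta—gamma, eta—zeta, eta—theta, eta—rho; total weight 3+10+10+17+19 = 59.

59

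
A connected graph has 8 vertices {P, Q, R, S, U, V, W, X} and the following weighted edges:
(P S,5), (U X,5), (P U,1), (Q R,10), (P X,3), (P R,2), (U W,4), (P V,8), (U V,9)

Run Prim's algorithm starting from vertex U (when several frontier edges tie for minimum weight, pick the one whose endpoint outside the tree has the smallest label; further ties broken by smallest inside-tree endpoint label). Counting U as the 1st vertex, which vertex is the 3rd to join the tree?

Prim's algorithm from U:
Step 1: frontier [P U 1, U W 4, U X 5, U V 9] → take P U (1); add P.
Step 2: frontier [P R 2, P X 3, P S 5, P V 8, U W 4, U X 5, U V 9] → take P R (2); add R.
Step 3: frontier [P X 3, P S 5, P V 8, Q R 10, U W 4, U X 5, U V 9] → take P X (3); add X.
Step 4: frontier [P S 5, P V 8, Q R 10, U W 4, U V 9] → take U W (4); add W.
Step 5: frontier [P S 5, P V 8, Q R 10, U V 9] → take P S (5); add S.
Step 6: frontier [P V 8, Q R 10, U V 9] → take P V (8); add V.
Step 7: frontier [Q R 10] → take Q R (10); add Q.
Vertex order: U, P, R, X, W, S, V, Q. The 3rd vertex is R.

R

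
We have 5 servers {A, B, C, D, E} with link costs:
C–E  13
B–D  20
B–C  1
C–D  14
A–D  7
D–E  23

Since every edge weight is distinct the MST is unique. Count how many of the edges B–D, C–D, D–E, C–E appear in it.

Kruskal's algorithm — process edges by increasing weight (ties by edge label):
B–C (1): add — endpoints in different components.
A–D (7): add — endpoints in different components.
C–E (13): add — endpoints in different components.
C–D (14): add — endpoints in different components.
MST edge set: {B–C, A–D, C–E, C–D}.
Of the listed edges, {C–D, C–E} are in the MST → 2.

2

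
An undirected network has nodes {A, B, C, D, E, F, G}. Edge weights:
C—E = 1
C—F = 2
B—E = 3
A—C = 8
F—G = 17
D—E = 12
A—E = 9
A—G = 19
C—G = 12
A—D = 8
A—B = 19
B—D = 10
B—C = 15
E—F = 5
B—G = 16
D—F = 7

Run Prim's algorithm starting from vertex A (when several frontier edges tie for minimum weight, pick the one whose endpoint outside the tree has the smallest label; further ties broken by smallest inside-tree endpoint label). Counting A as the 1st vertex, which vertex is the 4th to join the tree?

F

Prim's algorithm from A:
Step 1: cheapest edge leaving the tree is A—C (8); add C.
Step 2: cheapest edge leaving the tree is C—E (1); add E.
Step 3: cheapest edge leaving the tree is C—F (2); add F.
Step 4: cheapest edge leaving the tree is B—E (3); add B.
Step 5: cheapest edge leaving the tree is D—F (7); add D.
Step 6: cheapest edge leaving the tree is C—G (12); add G.
Vertex order: A, C, E, F, B, D, G. The 4th vertex is F.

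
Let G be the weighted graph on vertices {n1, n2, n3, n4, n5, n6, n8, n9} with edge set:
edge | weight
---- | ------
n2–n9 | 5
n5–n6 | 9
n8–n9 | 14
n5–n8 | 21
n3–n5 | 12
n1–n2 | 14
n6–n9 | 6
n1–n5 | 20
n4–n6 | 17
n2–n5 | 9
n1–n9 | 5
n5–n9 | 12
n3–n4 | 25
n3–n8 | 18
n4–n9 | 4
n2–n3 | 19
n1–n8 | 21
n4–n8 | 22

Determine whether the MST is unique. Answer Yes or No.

No

Sort edges by weight, then run Kruskal:
n4–n9 (4): add — endpoints in different components.
n1–n9 (5): add — endpoints in different components.
n2–n9 (5): add — endpoints in different components.
n6–n9 (6): add — endpoints in different components.
n2–n5 (9): add — endpoints in different components.
n5–n6 (9): skip — n5 and n6 already connected.
n3–n5 (12): add — endpoints in different components.
n5–n9 (12): skip — n9 and n5 already connected.
n1–n2 (14): skip — n2 and n1 already connected.
n8–n9 (14): add — endpoints in different components.
Non-tree edge n5–n6 has weight 9, equal to the heaviest edge on its tree cycle — swapping gives another MST of the same weight. Not unique.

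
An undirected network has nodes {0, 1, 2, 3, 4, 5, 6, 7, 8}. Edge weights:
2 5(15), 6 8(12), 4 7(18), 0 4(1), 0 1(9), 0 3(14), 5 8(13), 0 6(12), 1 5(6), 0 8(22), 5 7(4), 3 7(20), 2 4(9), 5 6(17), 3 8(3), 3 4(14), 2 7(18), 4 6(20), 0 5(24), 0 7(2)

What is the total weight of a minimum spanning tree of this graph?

Kruskal's algorithm — process edges by increasing weight (ties by edge label):
0 4 (1): add — endpoints in different components.
0 7 (2): add — endpoints in different components.
3 8 (3): add — endpoints in different components.
5 7 (4): add — endpoints in different components.
1 5 (6): add — endpoints in different components.
0 1 (9): skip — 0 and 1 already connected.
2 4 (9): add — endpoints in different components.
0 6 (12): add — endpoints in different components.
6 8 (12): add — endpoints in different components.
MST edges: 0 4, 0 7, 3 8, 5 7, 1 5, 2 4, 0 6, 6 8; total weight 1+2+3+4+6+9+12+12 = 49.

49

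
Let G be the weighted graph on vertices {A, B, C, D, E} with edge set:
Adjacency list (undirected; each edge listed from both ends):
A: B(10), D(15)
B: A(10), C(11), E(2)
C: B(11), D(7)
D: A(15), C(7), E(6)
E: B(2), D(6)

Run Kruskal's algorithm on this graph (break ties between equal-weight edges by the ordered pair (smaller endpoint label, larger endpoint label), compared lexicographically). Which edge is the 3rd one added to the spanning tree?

C-D

Kruskal's algorithm — process edges by increasing weight (ties by edge label):
B E (2): add. Components now {A} {B,E} {C} {D}
D E (6): add. Components now {A} {B,D,E} {C}
C D (7): add. Components now {A} {B,C,D,E}
A B (10): add. Components now {A,B,C,D,E}
The 3rd edge added is C D.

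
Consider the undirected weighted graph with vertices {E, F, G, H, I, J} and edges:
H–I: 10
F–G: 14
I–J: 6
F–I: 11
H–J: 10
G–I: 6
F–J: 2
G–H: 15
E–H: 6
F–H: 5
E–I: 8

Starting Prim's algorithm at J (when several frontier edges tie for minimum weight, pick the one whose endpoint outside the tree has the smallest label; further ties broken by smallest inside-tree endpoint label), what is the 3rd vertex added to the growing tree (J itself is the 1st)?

H

Prim's algorithm from J:
Step 1: frontier [F–J 2, I–J 6, H–J 10] → take F–J (2); add F.
Step 2: frontier [F–H 5, F–I 11, F–G 14, I–J 6, H–J 10] → take F–H (5); add H.
Step 3: frontier [F–I 11, F–G 14, E–H 6, H–I 10, G–H 15, I–J 6] → take E–H (6); add E.
Step 4: frontier [E–I 8, F–I 11, F–G 14, H–I 10, G–H 15, I–J 6] → take I–J (6); add I.
Step 5: frontier [F–G 14, G–H 15, G–I 6] → take G–I (6); add G.
Vertex order: J, F, H, E, I, G. The 3rd vertex is H.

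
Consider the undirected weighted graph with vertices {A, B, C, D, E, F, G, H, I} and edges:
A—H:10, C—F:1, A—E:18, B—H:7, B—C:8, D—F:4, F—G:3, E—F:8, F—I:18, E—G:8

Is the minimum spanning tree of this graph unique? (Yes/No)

Sort edges by weight, then run Kruskal:
C—F (1): add — endpoints in different components.
F—G (3): add — endpoints in different components.
D—F (4): add — endpoints in different components.
B—H (7): add — endpoints in different components.
B—C (8): add — endpoints in different components.
E—F (8): add — endpoints in different components.
E—G (8): skip — E and G already connected.
A—H (10): add — endpoints in different components.
A—E (18): skip — A and E already connected.
F—I (18): add — endpoints in different components.
Non-tree edge E—G has weight 8, equal to the heaviest edge on its tree cycle — swapping gives another MST of the same weight. Not unique.

No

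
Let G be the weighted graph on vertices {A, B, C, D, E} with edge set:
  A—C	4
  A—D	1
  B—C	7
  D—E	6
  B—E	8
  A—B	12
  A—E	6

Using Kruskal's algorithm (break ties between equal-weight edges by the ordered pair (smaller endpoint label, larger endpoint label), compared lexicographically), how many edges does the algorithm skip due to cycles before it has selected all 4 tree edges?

1

Sort edges by weight, then run Kruskal:
A—D (1): add — endpoints in different components.
A—C (4): add — endpoints in different components.
A—E (6): add — endpoints in different components.
D—E (6): skip — D and E already connected.
B—C (7): add — endpoints in different components.
Edges rejected before the tree was complete: 1.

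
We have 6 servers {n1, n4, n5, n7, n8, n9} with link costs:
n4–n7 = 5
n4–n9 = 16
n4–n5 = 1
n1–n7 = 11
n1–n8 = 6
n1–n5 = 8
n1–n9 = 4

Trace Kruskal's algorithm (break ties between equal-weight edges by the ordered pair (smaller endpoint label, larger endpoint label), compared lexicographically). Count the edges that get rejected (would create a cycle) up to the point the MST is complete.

0

Kruskal's algorithm — process edges by increasing weight (ties by edge label):
n4–n5 (1): add. Components now {n7} {n9} {n8} {n4,n5} {n1}
n1–n9 (4): add. Components now {n7} {n1,n9} {n8} {n4,n5}
n4–n7 (5): add. Components now {n4,n5,n7} {n1,n9} {n8}
n1–n8 (6): add. Components now {n4,n5,n7} {n1,n8,n9}
n1–n5 (8): add. Components now {n1,n4,n5,n7,n8,n9}
Edges rejected before the tree was complete: 0.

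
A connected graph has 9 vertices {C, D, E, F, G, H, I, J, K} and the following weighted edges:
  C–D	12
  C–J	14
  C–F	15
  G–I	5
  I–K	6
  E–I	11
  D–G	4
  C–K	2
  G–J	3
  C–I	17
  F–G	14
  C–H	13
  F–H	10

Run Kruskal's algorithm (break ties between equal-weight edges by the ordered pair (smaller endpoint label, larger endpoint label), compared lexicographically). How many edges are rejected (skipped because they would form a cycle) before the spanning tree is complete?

1

Sort edges by weight, then run Kruskal:
C–K (2): add — endpoints in different components.
G–J (3): add — endpoints in different components.
D–G (4): add — endpoints in different components.
G–I (5): add — endpoints in different components.
I–K (6): add — endpoints in different components.
F–H (10): add — endpoints in different components.
E–I (11): add — endpoints in different components.
C–D (12): skip — C and D already connected.
C–H (13): add — endpoints in different components.
Edges rejected before the tree was complete: 1.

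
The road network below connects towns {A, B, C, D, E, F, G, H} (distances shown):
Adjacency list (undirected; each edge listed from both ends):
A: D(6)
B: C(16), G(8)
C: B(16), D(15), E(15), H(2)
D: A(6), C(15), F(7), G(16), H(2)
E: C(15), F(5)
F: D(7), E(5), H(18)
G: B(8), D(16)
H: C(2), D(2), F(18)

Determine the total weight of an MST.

46

Grow the tree from D using Prim:
Step 1: frontier [D–H 2, A–D 6, D–F 7, C–D 15, D–G 16] → take D–H (2); add H.
Step 2: frontier [A–D 6, D–F 7, C–D 15, D–G 16, C–H 2, F–H 18] → take C–H (2); add C.
Step 3: frontier [C–E 15, B–C 16, A–D 6, D–F 7, D–G 16, F–H 18] → take A–D (6); add A.
Step 4: frontier [C–E 15, B–C 16, D–F 7, D–G 16, F–H 18] → take D–F (7); add F.
Step 5: frontier [C–E 15, B–C 16, D–G 16, E–F 5] → take E–F (5); add E.
Step 6: frontier [B–C 16, D–G 16] → take B–C (16); add B.
Step 7: frontier [B–G 8, D–G 16] → take B–G (8); add G.
MST edges: D–H, C–H, A–D, D–F, E–F, B–C, B–G; total weight 2+2+6+7+5+16+8 = 46.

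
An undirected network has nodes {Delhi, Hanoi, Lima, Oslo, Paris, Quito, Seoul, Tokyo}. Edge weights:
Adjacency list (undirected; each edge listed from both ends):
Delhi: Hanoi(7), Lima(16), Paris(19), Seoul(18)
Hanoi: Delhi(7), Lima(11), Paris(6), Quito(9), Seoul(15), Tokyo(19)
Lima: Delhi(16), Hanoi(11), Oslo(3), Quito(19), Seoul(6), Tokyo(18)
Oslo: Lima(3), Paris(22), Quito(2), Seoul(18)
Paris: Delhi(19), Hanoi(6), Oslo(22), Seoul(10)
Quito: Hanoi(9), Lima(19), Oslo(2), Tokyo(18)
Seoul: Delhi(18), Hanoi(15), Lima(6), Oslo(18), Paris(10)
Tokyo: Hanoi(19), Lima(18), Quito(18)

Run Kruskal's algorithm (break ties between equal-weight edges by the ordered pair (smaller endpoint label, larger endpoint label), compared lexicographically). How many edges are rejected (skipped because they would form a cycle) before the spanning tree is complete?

Kruskal: consider edges lightest-first.
Oslo-Quito (2): add — endpoints in different components.
Lima-Oslo (3): add — endpoints in different components.
Hanoi-Paris (6): add — endpoints in different components.
Lima-Seoul (6): add — endpoints in different components.
Delhi-Hanoi (7): add — endpoints in different components.
Hanoi-Quito (9): add — endpoints in different components.
Paris-Seoul (10): skip — Paris and Seoul already connected.
Hanoi-Lima (11): skip — Lima and Hanoi already connected.
Hanoi-Seoul (15): skip — Seoul and Hanoi already connected.
Delhi-Lima (16): skip — Lima and Delhi already connected.
Delhi-Seoul (18): skip — Seoul and Delhi already connected.
Lima-Tokyo (18): add — endpoints in different components.
Edges rejected before the tree was complete: 5.

5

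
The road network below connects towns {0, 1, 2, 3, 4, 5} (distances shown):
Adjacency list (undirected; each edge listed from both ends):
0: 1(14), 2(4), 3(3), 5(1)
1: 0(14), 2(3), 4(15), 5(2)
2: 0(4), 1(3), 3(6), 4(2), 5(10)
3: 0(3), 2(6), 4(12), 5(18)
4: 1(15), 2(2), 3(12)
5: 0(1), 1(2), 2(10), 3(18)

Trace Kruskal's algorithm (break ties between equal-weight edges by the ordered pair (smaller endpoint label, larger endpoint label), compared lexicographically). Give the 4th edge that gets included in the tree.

Kruskal: consider edges lightest-first.
0–5 (1): add. Components now {0,5} {1} {2} {3} {4}
1–5 (2): add. Components now {0,1,5} {2} {3} {4}
2–4 (2): add. Components now {0,1,5} {2,4} {3}
0–3 (3): add. Components now {0,1,3,5} {2,4}
1–2 (3): add. Components now {0,1,2,3,4,5}
The 4th edge added is 0–3.

0-3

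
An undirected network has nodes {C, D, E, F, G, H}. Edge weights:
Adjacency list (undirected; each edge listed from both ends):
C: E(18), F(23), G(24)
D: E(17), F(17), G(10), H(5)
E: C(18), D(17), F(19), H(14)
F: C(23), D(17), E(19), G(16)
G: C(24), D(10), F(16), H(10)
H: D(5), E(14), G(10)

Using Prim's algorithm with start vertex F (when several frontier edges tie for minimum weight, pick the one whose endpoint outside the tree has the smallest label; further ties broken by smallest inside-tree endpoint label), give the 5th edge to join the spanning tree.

Grow the tree from F using Prim:
Step 1: frontier [F-G 16, D-F 17, E-F 19, C-F 23] → take F-G (16); add G.
Step 2: frontier [D-F 17, E-F 19, C-F 23, D-G 10, G-H 10, C-G 24] → take D-G (10); add D.
Step 3: frontier [D-H 5, D-E 17, E-F 19, C-F 23, G-H 10, C-G 24] → take D-H (5); add H.
Step 4: frontier [D-E 17, E-F 19, C-F 23, C-G 24, E-H 14] → take E-H (14); add E.
Step 5: frontier [C-E 18, C-F 23, C-G 24] → take C-E (18); add C.
The 5th edge added is C-E.

C-E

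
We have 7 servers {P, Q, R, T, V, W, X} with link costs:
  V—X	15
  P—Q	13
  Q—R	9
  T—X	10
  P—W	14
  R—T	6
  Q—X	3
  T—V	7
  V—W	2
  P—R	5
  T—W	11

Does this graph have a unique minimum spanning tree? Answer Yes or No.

Yes

Sort edges by weight, then run Kruskal:
V—W (2): add — endpoints in different components.
Q—X (3): add — endpoints in different components.
P—R (5): add — endpoints in different components.
R—T (6): add — endpoints in different components.
T—V (7): add — endpoints in different components.
Q—R (9): add — endpoints in different components.
Every non-tree edge has weight strictly greater than the heaviest edge on the tree path between its endpoints, so the MST is unique.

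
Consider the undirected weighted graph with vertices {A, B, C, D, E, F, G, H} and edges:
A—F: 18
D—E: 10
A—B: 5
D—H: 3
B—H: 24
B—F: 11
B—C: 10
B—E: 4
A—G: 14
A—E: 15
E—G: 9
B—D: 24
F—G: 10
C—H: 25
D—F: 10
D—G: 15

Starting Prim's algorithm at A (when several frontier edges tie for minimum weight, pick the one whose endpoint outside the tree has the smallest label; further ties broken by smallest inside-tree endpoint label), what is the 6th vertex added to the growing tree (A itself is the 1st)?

Prim's algorithm from A:
Step 1: cheapest edge leaving the tree is A—B (5); add B.
Step 2: cheapest edge leaving the tree is B—E (4); add E.
Step 3: cheapest edge leaving the tree is E—G (9); add G.
Step 4: cheapest edge leaving the tree is B—C (10); add C.
Step 5: cheapest edge leaving the tree is D—E (10); add D.
Step 6: cheapest edge leaving the tree is D—H (3); add H.
Step 7: cheapest edge leaving the tree is D—F (10); add F.
Vertex order: A, B, E, G, C, D, H, F. The 6th vertex is D.

D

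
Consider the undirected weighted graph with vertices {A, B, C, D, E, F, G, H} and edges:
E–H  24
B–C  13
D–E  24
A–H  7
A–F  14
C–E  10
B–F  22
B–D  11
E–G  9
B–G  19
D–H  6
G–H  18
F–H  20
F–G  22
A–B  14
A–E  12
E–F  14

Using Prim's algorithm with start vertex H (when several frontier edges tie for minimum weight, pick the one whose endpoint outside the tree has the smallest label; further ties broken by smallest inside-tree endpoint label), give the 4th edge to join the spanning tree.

Grow the tree from H using Prim:
Step 1: cheapest edge leaving the tree is D–H (6); add D.
Step 2: cheapest edge leaving the tree is A–H (7); add A.
Step 3: cheapest edge leaving the tree is B–D (11); add B.
Step 4: cheapest edge leaving the tree is A–E (12); add E.
Step 5: cheapest edge leaving the tree is E–G (9); add G.
Step 6: cheapest edge leaving the tree is C–E (10); add C.
Step 7: cheapest edge leaving the tree is A–F (14); add F.
The 4th edge added is A–E.

A-E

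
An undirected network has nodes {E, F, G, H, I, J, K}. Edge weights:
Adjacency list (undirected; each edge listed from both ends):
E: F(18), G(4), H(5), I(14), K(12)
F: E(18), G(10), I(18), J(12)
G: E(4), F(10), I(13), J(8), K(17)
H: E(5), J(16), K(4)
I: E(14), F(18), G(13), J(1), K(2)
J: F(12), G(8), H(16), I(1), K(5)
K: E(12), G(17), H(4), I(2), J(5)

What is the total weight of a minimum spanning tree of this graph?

Sort edges by weight, then run Kruskal:
I—J (1): add. Components now {E} {F} {G} {H} {I,J} {K}
I—K (2): add. Components now {E} {F} {G} {H} {I,J,K}
E—G (4): add. Components now {E,G} {F} {H} {I,J,K}
H—K (4): add. Components now {E,G} {F} {H,I,J,K}
E—H (5): add. Components now {E,G,H,I,J,K} {F}
J—K (5): skip — J and K already connected.
G—J (8): skip — G and J already connected.
F—G (10): add. Components now {E,F,G,H,I,J,K}
MST edges: I—J, I—K, E—G, H—K, E—H, F—G; total weight 1+2+4+4+5+10 = 26.

26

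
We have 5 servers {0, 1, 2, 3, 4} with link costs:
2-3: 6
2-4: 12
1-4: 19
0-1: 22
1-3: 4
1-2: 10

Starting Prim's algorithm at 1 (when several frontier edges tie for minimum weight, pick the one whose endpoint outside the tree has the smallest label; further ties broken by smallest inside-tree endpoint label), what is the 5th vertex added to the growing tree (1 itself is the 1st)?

0

Prim's algorithm from 1:
Step 1: cheapest edge leaving the tree is 1-3 (4); add 3.
Step 2: cheapest edge leaving the tree is 2-3 (6); add 2.
Step 3: cheapest edge leaving the tree is 2-4 (12); add 4.
Step 4: cheapest edge leaving the tree is 0-1 (22); add 0.
Vertex order: 1, 3, 2, 4, 0. The 5th vertex is 0.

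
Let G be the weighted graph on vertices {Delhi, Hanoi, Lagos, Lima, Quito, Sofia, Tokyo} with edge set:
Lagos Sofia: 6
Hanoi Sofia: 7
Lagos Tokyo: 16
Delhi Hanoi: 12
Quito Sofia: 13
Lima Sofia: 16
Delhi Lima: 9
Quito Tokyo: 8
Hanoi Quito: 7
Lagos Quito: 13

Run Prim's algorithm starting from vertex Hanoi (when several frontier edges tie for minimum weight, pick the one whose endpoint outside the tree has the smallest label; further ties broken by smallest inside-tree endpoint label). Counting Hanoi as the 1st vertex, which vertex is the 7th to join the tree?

Lima

Prim's algorithm from Hanoi:
Step 1: cheapest edge leaving the tree is Hanoi Quito (7); add Quito.
Step 2: cheapest edge leaving the tree is Hanoi Sofia (7); add Sofia.
Step 3: cheapest edge leaving the tree is Lagos Sofia (6); add Lagos.
Step 4: cheapest edge leaving the tree is Quito Tokyo (8); add Tokyo.
Step 5: cheapest edge leaving the tree is Delhi Hanoi (12); add Delhi.
Step 6: cheapest edge leaving the tree is Delhi Lima (9); add Lima.
Vertex order: Hanoi, Quito, Sofia, Lagos, Tokyo, Delhi, Lima. The 7th vertex is Lima.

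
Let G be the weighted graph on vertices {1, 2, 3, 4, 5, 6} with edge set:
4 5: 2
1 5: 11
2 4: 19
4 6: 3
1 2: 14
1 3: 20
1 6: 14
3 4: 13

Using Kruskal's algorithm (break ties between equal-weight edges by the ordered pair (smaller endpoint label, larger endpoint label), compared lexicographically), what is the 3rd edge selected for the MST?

Kruskal: consider edges lightest-first.
4 5 (2): add. Components now {1} {2} {3} {4,5} {6}
4 6 (3): add. Components now {1} {2} {3} {4,5,6}
1 5 (11): add. Components now {1,4,5,6} {2} {3}
3 4 (13): add. Components now {1,3,4,5,6} {2}
1 2 (14): add. Components now {1,2,3,4,5,6}
The 3rd edge added is 1 5.

1-5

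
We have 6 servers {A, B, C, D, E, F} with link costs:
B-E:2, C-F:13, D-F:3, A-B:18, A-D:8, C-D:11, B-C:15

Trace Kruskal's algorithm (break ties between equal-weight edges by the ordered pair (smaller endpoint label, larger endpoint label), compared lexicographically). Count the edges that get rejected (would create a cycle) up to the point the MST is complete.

Sort edges by weight, then run Kruskal:
B-E (2): add — endpoints in different components.
D-F (3): add — endpoints in different components.
A-D (8): add — endpoints in different components.
C-D (11): add — endpoints in different components.
C-F (13): skip — C and F already connected.
B-C (15): add — endpoints in different components.
Edges rejected before the tree was complete: 1.

1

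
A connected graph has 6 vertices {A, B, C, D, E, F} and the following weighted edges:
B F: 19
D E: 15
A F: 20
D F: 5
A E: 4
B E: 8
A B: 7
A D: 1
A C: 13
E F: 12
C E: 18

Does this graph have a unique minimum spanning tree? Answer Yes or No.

Kruskal's algorithm — process edges by increasing weight (ties by edge label):
A D (1): add — endpoints in different components.
A E (4): add — endpoints in different components.
D F (5): add — endpoints in different components.
A B (7): add — endpoints in different components.
B E (8): skip — B and E already connected.
E F (12): skip — E and F already connected.
A C (13): add — endpoints in different components.
Every non-tree edge has weight strictly greater than the heaviest edge on the tree path between its endpoints, so the MST is unique.

Yes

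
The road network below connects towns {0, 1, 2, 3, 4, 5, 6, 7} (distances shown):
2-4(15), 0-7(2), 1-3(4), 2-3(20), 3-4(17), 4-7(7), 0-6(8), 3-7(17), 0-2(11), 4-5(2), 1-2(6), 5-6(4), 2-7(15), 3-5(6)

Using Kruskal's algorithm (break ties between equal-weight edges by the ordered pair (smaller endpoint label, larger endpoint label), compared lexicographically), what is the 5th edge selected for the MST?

1-2

Kruskal's algorithm — process edges by increasing weight (ties by edge label):
0-7 (2): add — endpoints in different components.
4-5 (2): add — endpoints in different components.
1-3 (4): add — endpoints in different components.
5-6 (4): add — endpoints in different components.
1-2 (6): add — endpoints in different components.
3-5 (6): add — endpoints in different components.
4-7 (7): add — endpoints in different components.
The 5th edge added is 1-2.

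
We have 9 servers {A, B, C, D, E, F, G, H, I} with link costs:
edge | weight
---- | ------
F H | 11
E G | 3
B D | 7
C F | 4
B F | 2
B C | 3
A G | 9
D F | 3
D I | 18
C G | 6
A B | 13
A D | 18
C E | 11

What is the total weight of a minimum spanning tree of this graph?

55

Prim, starting at B.
Step 1: frontier [B F 2, B C 3, B D 7, A B 13] → take B F (2); add F.
Step 2: frontier [B C 3, B D 7, A B 13, D F 3, C F 4, F H 11] → take B C (3); add C.
Step 3: frontier [B D 7, A B 13, C G 6, C E 11, D F 3, F H 11] → take D F (3); add D.
Step 4: frontier [A B 13, C G 6, C E 11, A D 18, D I 18, F H 11] → take C G (6); add G.
Step 5: frontier [A B 13, C E 11, A D 18, D I 18, F H 11, E G 3, A G 9] → take E G (3); add E.
Step 6: frontier [A B 13, A D 18, D I 18, F H 11, A G 9] → take A G (9); add A.
Step 7: frontier [D I 18, F H 11] → take F H (11); add H.
Step 8: frontier [D I 18] → take D I (18); add I.
MST edges: B F, B C, D F, C G, E G, A G, F H, D I; total weight 2+3+3+6+3+9+11+18 = 55.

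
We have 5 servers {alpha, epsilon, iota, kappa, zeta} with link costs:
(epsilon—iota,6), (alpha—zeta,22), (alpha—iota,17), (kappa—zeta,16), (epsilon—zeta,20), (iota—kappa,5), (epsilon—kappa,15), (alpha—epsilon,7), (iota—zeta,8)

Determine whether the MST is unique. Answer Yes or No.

Kruskal: consider edges lightest-first.
iota—kappa (5): add — endpoints in different components.
epsilon—iota (6): add — endpoints in different components.
alpha—epsilon (7): add — endpoints in different components.
iota—zeta (8): add — endpoints in different components.
Every non-tree edge has weight strictly greater than the heaviest edge on the tree path between its endpoints, so the MST is unique.

Yes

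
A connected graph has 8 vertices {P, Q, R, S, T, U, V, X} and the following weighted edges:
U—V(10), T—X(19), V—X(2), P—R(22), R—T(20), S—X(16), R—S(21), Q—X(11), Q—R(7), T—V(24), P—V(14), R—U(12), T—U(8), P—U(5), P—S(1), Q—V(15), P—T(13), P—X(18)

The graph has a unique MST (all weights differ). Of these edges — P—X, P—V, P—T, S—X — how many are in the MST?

Kruskal: consider edges lightest-first.
P—S (1): add — endpoints in different components.
V—X (2): add — endpoints in different components.
P—U (5): add — endpoints in different components.
Q—R (7): add — endpoints in different components.
T—U (8): add — endpoints in different components.
U—V (10): add — endpoints in different components.
Q—X (11): add — endpoints in different components.
MST edge set: {P—S, V—X, P—U, Q—R, T—U, U—V, Q—X}.
Of the listed edges, {} are in the MST → 0.

0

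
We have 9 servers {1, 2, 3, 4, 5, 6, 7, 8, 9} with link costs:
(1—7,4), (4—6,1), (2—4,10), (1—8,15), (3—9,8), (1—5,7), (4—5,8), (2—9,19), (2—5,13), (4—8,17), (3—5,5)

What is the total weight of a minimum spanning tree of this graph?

Prim, starting at 1.
Step 1: frontier [1—7 4, 1—5 7, 1—8 15] → take 1—7 (4); add 7.
Step 2: frontier [1—5 7, 1—8 15] → take 1—5 (7); add 5.
Step 3: frontier [1—8 15, 3—5 5, 4—5 8, 2—5 13] → take 3—5 (5); add 3.
Step 4: frontier [1—8 15, 3—9 8, 4—5 8, 2—5 13] → take 4—5 (8); add 4.
Step 5: frontier [1—8 15, 3—9 8, 4—6 1, 2—4 10, 4—8 17, 2—5 13] → take 4—6 (1); add 6.
Step 6: frontier [1—8 15, 3—9 8, 2—4 10, 4—8 17, 2—5 13] → take 3—9 (8); add 9.
Step 7: frontier [1—8 15, 2—4 10, 4—8 17, 2—5 13, 2—9 19] → take 2—4 (10); add 2.
Step 8: frontier [1—8 15, 4—8 17] → take 1—8 (15); add 8.
MST edges: 1—7, 1—5, 3—5, 4—5, 4—6, 3—9, 2—4, 1—8; total weight 4+7+5+8+1+8+10+15 = 58.

58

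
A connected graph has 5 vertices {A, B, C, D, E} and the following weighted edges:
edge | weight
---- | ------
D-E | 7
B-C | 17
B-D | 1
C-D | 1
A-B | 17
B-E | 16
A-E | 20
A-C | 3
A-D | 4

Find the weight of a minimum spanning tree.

Kruskal's algorithm — process edges by increasing weight (ties by edge label):
B-D (1): add. Components now {A} {B,D} {C} {E}
C-D (1): add. Components now {A} {B,C,D} {E}
A-C (3): add. Components now {A,B,C,D} {E}
A-D (4): skip — A and D already connected.
D-E (7): add. Components now {A,B,C,D,E}
MST edges: B-D, C-D, A-C, D-E; total weight 1+1+3+7 = 12.

12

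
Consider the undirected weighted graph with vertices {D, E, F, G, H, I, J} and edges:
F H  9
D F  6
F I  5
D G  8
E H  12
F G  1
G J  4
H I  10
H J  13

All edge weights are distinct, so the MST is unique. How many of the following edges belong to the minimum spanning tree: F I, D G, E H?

2

Kruskal's algorithm — process edges by increasing weight (ties by edge label):
F G (1): add — endpoints in different components.
G J (4): add — endpoints in different components.
F I (5): add — endpoints in different components.
D F (6): add — endpoints in different components.
D G (8): skip — D and G already connected.
F H (9): add — endpoints in different components.
H I (10): skip — H and I already connected.
E H (12): add — endpoints in different components.
MST edge set: {F G, G J, F I, D F, F H, E H}.
Of the listed edges, {F I, E H} are in the MST → 2.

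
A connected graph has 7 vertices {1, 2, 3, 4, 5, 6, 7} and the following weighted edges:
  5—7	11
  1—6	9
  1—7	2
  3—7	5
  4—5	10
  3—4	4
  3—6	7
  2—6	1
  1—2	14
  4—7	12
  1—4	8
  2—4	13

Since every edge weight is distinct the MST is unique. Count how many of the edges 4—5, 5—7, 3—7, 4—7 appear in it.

2

Sort edges by weight, then run Kruskal:
2—6 (1): add. Components now {1} {2,6} {3} {4} {5} {7}
1—7 (2): add. Components now {1,7} {2,6} {3} {4} {5}
3—4 (4): add. Components now {1,7} {2,6} {3,4} {5}
3—7 (5): add. Components now {1,3,4,7} {2,6} {5}
3—6 (7): add. Components now {1,2,3,4,6,7} {5}
1—4 (8): skip — 1 and 4 already connected.
1—6 (9): skip — 1 and 6 already connected.
4—5 (10): add. Components now {1,2,3,4,5,6,7}
MST edge set: {2—6, 1—7, 3—4, 3—7, 3—6, 4—5}.
Of the listed edges, {4—5, 3—7} are in the MST → 2.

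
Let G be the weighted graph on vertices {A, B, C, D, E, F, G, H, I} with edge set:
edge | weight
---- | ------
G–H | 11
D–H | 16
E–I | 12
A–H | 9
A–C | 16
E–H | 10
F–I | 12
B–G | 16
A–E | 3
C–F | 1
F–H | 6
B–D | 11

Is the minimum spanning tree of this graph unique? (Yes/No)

Sort edges by weight, then run Kruskal:
C–F (1): add — endpoints in different components.
A–E (3): add — endpoints in different components.
F–H (6): add — endpoints in different components.
A–H (9): add — endpoints in different components.
E–H (10): skip — E and H already connected.
B–D (11): add — endpoints in different components.
G–H (11): add — endpoints in different components.
E–I (12): add — endpoints in different components.
F–I (12): skip — F and I already connected.
A–C (16): skip — A and C already connected.
B–G (16): add — endpoints in different components.
Non-tree edge D–H has weight 16, equal to the heaviest edge on its tree cycle — swapping gives another MST of the same weight. Not unique.

No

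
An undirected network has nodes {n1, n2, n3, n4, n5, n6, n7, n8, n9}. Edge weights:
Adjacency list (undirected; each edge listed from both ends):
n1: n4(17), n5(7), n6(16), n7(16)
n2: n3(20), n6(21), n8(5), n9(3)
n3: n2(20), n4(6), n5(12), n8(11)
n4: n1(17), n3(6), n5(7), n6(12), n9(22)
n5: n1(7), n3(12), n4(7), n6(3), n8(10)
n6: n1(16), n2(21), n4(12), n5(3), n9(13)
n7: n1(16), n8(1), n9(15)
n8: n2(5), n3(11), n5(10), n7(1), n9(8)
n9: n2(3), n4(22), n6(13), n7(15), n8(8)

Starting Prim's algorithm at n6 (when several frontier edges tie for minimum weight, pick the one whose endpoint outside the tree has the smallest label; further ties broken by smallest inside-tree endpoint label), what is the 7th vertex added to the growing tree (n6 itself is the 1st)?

n7

Grow the tree from n6 using Prim:
Step 1: cheapest edge leaving the tree is n5—n6 (3); add n5.
Step 2: cheapest edge leaving the tree is n1—n5 (7); add n1.
Step 3: cheapest edge leaving the tree is n4—n5 (7); add n4.
Step 4: cheapest edge leaving the tree is n3—n4 (6); add n3.
Step 5: cheapest edge leaving the tree is n5—n8 (10); add n8.
Step 6: cheapest edge leaving the tree is n7—n8 (1); add n7.
Step 7: cheapest edge leaving the tree is n2—n8 (5); add n2.
Step 8: cheapest edge leaving the tree is n2—n9 (3); add n9.
Vertex order: n6, n5, n1, n4, n3, n8, n7, n2, n9. The 7th vertex is n7.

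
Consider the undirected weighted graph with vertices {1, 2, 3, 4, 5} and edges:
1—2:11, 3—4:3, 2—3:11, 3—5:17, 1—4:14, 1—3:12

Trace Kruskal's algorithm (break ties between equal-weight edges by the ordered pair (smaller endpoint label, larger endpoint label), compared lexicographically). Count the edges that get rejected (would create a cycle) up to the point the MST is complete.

2

Sort edges by weight, then run Kruskal:
3—4 (3): add — endpoints in different components.
1—2 (11): add — endpoints in different components.
2—3 (11): add — endpoints in different components.
1—3 (12): skip — 1 and 3 already connected.
1—4 (14): skip — 1 and 4 already connected.
3—5 (17): add — endpoints in different components.
Edges rejected before the tree was complete: 2.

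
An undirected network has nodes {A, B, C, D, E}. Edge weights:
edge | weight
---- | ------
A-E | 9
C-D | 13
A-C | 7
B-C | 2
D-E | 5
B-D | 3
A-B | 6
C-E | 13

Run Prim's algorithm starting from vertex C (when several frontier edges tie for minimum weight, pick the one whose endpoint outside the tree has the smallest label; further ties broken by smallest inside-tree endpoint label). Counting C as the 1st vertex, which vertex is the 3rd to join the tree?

D

Prim, starting at C.
Step 1: cheapest edge leaving the tree is B-C (2); add B.
Step 2: cheapest edge leaving the tree is B-D (3); add D.
Step 3: cheapest edge leaving the tree is D-E (5); add E.
Step 4: cheapest edge leaving the tree is A-B (6); add A.
Vertex order: C, B, D, E, A. The 3rd vertex is D.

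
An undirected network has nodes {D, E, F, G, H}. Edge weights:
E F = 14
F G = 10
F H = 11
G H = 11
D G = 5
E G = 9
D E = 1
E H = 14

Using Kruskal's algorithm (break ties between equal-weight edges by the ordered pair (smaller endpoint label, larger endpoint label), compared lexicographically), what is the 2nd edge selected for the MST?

D-G

Kruskal: consider edges lightest-first.
D E (1): add. Components now {D,E} {F} {G} {H}
D G (5): add. Components now {D,E,G} {F} {H}
E G (9): skip — E and G already connected.
F G (10): add. Components now {D,E,F,G} {H}
F H (11): add. Components now {D,E,F,G,H}
The 2nd edge added is D G.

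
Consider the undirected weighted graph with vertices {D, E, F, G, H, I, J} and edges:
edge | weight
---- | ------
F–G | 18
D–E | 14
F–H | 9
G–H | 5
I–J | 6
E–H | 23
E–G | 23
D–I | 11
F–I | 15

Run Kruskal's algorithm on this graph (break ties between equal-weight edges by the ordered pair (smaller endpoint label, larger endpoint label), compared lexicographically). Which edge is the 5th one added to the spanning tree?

Kruskal: consider edges lightest-first.
G–H (5): add. Components now {D} {E} {F} {G,H} {I} {J}
I–J (6): add. Components now {D} {E} {F} {G,H} {I,J}
F–H (9): add. Components now {D} {E} {F,G,H} {I,J}
D–I (11): add. Components now {D,I,J} {E} {F,G,H}
D–E (14): add. Components now {D,E,I,J} {F,G,H}
F–I (15): add. Components now {D,E,F,G,H,I,J}
The 5th edge added is D–E.

D-E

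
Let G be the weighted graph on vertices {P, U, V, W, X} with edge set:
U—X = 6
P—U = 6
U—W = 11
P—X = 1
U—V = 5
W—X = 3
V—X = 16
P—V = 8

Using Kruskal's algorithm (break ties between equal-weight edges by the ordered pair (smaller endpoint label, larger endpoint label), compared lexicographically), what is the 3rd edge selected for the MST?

U-V

Sort edges by weight, then run Kruskal:
P—X (1): add — endpoints in different components.
W—X (3): add — endpoints in different components.
U—V (5): add — endpoints in different components.
P—U (6): add — endpoints in different components.
The 3rd edge added is U—V.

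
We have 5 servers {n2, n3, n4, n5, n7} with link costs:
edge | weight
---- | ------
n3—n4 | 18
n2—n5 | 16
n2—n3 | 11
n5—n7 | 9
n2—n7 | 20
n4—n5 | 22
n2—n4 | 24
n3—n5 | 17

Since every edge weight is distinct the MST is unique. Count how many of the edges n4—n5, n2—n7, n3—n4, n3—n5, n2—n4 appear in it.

Sort edges by weight, then run Kruskal:
n5—n7 (9): add — endpoints in different components.
n2—n3 (11): add — endpoints in different components.
n2—n5 (16): add — endpoints in different components.
n3—n5 (17): skip — n5 and n3 already connected.
n3—n4 (18): add — endpoints in different components.
MST edge set: {n5—n7, n2—n3, n2—n5, n3—n4}.
Of the listed edges, {n3—n4} are in the MST → 1.

1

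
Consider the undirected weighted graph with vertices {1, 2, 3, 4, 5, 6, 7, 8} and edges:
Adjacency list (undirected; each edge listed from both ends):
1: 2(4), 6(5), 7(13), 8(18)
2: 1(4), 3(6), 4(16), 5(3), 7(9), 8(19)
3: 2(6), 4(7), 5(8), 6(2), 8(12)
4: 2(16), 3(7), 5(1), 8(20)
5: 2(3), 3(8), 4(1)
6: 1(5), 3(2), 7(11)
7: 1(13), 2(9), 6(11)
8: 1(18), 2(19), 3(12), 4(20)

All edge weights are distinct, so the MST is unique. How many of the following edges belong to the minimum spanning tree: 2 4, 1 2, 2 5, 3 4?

Kruskal: consider edges lightest-first.
4 5 (1): add — endpoints in different components.
3 6 (2): add — endpoints in different components.
2 5 (3): add — endpoints in different components.
1 2 (4): add — endpoints in different components.
1 6 (5): add — endpoints in different components.
2 3 (6): skip — 2 and 3 already connected.
3 4 (7): skip — 3 and 4 already connected.
3 5 (8): skip — 3 and 5 already connected.
2 7 (9): add — endpoints in different components.
6 7 (11): skip — 6 and 7 already connected.
3 8 (12): add — endpoints in different components.
MST edge set: {4 5, 3 6, 2 5, 1 2, 1 6, 2 7, 3 8}.
Of the listed edges, {1 2, 2 5} are in the MST → 2.

2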